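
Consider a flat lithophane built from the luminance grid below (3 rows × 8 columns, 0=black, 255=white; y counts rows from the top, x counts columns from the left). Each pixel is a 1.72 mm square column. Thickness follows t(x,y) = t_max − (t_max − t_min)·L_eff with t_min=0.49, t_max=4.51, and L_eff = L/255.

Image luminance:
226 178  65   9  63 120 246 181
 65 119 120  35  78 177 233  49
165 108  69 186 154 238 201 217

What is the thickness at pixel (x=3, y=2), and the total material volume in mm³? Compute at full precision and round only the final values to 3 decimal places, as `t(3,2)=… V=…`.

span = t_max - t_min = 4.51 - 0.49 = 4.020
L(3,2) = 186, L_eff = 186/255 = 0.729412
t(3,2) = 4.51 - 4.020·0.729412 = 1.578
Σt over all 3·8 pixels = 119393/2125 ≈ 56.1849412
V = pitch²·Σt = 1.72²·119393/2125 = 166.218

t(3,2)=1.578 V=166.218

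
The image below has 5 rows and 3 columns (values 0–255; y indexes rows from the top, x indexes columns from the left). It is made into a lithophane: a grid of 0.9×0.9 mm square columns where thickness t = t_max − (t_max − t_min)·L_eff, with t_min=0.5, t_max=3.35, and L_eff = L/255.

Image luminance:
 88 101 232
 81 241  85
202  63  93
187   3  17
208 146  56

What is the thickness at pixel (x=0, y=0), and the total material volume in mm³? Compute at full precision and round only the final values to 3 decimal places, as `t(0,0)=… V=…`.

span = t_max - t_min = 3.35 - 0.5 = 2.850
L(0,0) = 88, L_eff = 88/255 = 0.345098
t(0,0) = 3.35 - 2.850·0.345098 = 2.366
Σt over all 5·3 pixels = 12792/425 ≈ 30.0988235
V = pitch²·Σt = 0.9²·12792/425 = 24.380

t(0,0)=2.366 V=24.380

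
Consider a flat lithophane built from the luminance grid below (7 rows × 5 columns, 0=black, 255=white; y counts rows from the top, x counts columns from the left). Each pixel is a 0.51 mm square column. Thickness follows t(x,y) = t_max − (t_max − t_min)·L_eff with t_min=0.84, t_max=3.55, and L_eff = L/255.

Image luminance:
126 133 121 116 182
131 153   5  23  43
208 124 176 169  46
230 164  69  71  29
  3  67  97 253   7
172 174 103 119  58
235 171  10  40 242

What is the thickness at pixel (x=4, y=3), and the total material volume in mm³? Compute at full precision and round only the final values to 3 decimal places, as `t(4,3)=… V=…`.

span = t_max - t_min = 3.55 - 0.84 = 2.710
L(4,3) = 29, L_eff = 29/255 = 0.113725
t(4,3) = 3.55 - 2.710·0.113725 = 3.242
Σt over all 7·5 pixels = 413081/5100 ≈ 80.9962745
V = pitch²·Σt = 0.51²·413081/5100 = 21.067

t(4,3)=3.242 V=21.067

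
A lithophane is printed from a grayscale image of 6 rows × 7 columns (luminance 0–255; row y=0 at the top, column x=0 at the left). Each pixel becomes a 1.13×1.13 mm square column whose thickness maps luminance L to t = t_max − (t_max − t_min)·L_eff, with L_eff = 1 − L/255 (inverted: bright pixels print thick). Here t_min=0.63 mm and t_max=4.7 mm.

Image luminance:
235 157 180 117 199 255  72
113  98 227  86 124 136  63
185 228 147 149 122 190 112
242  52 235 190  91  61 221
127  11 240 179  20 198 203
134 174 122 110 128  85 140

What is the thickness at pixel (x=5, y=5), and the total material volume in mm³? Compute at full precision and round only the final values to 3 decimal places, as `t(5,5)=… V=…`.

t(5,5)=1.987 V=159.289

span = t_max - t_min = 4.7 - 0.63 = 4.070
L(5,5) = 85, L_eff = 1 - 85/255 = 0.666667 (inverted)
t(5,5) = 4.7 - 4.070·0.666667 = 1.987
Σt over all 6·7 pixels = 795259/6375 ≈ 124.7465098
V = pitch²·Σt = 1.13²·795259/6375 = 159.289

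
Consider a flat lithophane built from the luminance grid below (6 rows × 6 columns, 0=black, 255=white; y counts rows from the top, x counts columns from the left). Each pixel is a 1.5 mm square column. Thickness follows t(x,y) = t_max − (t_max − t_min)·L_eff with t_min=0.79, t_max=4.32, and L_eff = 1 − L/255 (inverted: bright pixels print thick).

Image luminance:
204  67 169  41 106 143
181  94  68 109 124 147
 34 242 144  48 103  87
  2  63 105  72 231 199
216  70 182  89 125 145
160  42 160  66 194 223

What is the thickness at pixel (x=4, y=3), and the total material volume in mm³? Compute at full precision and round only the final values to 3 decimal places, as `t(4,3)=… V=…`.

t(4,3)=3.988 V=202.750

span = t_max - t_min = 4.32 - 0.79 = 3.530
L(4,3) = 231, L_eff = 1 - 231/255 = 0.094118 (inverted)
t(4,3) = 4.32 - 3.530·0.094118 = 3.988
Σt over all 6·6 pixels = 153189/1700 ≈ 90.1111765
V = pitch²·Σt = 1.5²·153189/1700 = 202.750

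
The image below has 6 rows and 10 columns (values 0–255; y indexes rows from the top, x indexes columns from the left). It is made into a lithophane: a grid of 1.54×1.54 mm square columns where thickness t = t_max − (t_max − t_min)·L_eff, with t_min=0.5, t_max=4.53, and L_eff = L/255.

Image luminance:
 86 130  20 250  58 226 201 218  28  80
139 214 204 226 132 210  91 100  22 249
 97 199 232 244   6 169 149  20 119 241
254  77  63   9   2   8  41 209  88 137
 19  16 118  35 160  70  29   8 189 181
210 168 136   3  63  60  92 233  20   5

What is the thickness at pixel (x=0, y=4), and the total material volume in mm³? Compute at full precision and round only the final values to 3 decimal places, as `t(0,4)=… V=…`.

span = t_max - t_min = 4.53 - 0.5 = 4.030
L(0,4) = 19, L_eff = 19/255 = 0.074510
t(0,4) = 4.53 - 4.030·0.074510 = 4.230
Σt over all 6·10 pixels = 4084511/25500 ≈ 160.1769020
V = pitch²·Σt = 1.54²·4084511/25500 = 379.876

t(0,4)=4.230 V=379.876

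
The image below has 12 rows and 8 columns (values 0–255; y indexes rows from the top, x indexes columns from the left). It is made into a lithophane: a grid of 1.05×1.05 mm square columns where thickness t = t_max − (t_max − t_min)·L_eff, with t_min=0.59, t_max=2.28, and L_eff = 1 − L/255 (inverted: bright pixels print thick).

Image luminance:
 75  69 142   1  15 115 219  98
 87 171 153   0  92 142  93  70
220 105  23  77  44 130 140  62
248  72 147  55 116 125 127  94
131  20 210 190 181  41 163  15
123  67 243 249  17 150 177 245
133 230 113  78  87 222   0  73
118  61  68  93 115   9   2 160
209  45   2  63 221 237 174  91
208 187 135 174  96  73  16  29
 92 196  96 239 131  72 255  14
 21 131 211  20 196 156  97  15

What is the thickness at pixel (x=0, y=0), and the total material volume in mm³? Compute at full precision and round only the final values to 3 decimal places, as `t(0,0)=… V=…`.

t(0,0)=1.087 V=142.915

span = t_max - t_min = 2.28 - 0.59 = 1.690
L(0,0) = 75, L_eff = 1 - 75/255 = 0.705882 (inverted)
t(0,0) = 2.28 - 1.690·0.705882 = 1.087
Σt over all 12·8 pixels = 1101839/8500 ≈ 129.6281176
V = pitch²·Σt = 1.05²·1101839/8500 = 142.915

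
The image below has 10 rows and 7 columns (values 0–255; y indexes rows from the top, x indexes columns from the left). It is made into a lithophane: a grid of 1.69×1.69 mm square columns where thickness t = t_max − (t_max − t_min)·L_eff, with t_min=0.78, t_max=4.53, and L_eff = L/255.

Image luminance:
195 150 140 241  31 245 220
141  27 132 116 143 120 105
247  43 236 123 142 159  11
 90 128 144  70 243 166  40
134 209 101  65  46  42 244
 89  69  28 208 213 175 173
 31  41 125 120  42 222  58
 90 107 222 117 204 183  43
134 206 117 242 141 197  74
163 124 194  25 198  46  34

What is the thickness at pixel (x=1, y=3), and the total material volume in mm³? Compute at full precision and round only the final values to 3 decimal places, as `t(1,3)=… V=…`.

t(1,3)=2.648 V=521.608

span = t_max - t_min = 4.53 - 0.78 = 3.750
L(1,3) = 128, L_eff = 128/255 = 0.501961
t(1,3) = 4.53 - 3.750·0.501961 = 2.648
Σt over all 10·7 pixels = 31047/170 ≈ 182.6294118
V = pitch²·Σt = 1.69²·31047/170 = 521.608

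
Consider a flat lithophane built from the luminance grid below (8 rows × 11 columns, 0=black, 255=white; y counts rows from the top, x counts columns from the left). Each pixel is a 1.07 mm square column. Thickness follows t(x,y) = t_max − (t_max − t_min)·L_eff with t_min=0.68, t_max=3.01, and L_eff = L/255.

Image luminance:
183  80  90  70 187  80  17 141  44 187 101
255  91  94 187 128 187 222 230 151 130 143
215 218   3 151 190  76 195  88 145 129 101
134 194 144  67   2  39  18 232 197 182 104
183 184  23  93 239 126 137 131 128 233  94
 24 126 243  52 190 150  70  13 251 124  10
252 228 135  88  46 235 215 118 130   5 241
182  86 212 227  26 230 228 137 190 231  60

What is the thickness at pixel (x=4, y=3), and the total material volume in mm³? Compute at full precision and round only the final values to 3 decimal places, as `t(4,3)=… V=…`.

span = t_max - t_min = 3.01 - 0.68 = 2.330
L(4,3) = 2, L_eff = 2/255 = 0.007843
t(4,3) = 3.01 - 2.330·0.007843 = 2.992
Σt over all 8·11 pixels = 980989/6375 ≈ 153.8806275
V = pitch²·Σt = 1.07²·980989/6375 = 176.178

t(4,3)=2.992 V=176.178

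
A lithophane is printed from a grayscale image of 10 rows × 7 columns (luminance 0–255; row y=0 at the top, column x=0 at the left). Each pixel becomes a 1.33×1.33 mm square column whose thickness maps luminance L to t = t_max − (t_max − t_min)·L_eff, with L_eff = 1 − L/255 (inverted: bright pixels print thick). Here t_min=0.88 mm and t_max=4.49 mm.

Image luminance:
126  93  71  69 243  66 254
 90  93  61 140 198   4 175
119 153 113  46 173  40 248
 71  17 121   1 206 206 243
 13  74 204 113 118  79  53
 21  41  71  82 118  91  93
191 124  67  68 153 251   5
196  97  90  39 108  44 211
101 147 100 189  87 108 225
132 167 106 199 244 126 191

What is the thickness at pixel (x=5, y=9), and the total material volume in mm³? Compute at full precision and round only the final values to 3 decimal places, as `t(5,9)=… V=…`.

t(5,9)=2.664 V=318.742

span = t_max - t_min = 4.49 - 0.88 = 3.610
L(5,9) = 126, L_eff = 1 - 126/255 = 0.505882 (inverted)
t(5,9) = 4.49 - 3.610·0.505882 = 2.664
Σt over all 10·7 pixels = 4594897/25500 ≈ 180.1920392
V = pitch²·Σt = 1.33²·4594897/25500 = 318.742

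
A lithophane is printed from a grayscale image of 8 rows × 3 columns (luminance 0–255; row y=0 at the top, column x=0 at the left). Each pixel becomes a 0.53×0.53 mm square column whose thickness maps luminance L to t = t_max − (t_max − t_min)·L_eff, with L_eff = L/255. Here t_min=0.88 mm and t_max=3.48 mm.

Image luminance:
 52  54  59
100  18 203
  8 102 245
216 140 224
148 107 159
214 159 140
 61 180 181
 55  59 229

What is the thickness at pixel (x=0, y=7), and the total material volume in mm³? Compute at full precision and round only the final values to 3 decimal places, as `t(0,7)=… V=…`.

t(0,7)=2.919 V=14.545

span = t_max - t_min = 3.48 - 0.88 = 2.600
L(0,7) = 55, L_eff = 55/255 = 0.215686
t(0,7) = 3.48 - 2.600·0.215686 = 2.919
Σt over all 8·3 pixels = 66019/1275 ≈ 51.7796078
V = pitch²·Σt = 0.53²·66019/1275 = 14.545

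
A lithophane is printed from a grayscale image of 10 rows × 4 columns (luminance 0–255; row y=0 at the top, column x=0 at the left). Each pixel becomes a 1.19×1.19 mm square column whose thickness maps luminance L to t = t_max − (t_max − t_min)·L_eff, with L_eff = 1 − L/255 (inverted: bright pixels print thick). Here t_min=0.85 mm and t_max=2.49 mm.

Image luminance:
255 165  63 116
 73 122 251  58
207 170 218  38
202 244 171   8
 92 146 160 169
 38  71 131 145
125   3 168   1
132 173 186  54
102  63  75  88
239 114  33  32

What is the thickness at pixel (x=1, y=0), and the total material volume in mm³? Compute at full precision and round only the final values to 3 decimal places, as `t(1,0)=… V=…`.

t(1,0)=1.911 V=92.783

span = t_max - t_min = 2.49 - 0.85 = 1.640
L(1,0) = 165, L_eff = 1 - 165/255 = 0.352941 (inverted)
t(1,0) = 2.49 - 1.640·0.352941 = 1.911
Σt over all 10·4 pixels = 417691/6375 ≈ 65.5201569
V = pitch²·Σt = 1.19²·417691/6375 = 92.783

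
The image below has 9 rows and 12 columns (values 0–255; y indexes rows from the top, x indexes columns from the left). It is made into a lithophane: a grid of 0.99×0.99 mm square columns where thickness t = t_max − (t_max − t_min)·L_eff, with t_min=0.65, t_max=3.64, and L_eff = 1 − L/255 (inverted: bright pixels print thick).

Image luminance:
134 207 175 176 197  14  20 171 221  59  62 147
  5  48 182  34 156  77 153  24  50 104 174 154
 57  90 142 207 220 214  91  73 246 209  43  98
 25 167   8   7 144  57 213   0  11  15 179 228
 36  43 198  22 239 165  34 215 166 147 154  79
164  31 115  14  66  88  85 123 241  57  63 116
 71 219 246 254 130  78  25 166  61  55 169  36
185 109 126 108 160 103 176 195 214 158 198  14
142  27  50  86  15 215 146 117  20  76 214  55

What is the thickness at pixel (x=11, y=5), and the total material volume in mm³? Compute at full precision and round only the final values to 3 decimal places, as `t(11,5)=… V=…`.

t(11,5)=2.010 V=213.236

span = t_max - t_min = 3.64 - 0.65 = 2.990
L(11,5) = 116, L_eff = 1 - 116/255 = 0.545098 (inverted)
t(11,5) = 3.64 - 2.990·0.545098 = 2.010
Σt over all 9·12 pixels = 1386983/6375 ≈ 217.5659608
V = pitch²·Σt = 0.99²·1386983/6375 = 213.236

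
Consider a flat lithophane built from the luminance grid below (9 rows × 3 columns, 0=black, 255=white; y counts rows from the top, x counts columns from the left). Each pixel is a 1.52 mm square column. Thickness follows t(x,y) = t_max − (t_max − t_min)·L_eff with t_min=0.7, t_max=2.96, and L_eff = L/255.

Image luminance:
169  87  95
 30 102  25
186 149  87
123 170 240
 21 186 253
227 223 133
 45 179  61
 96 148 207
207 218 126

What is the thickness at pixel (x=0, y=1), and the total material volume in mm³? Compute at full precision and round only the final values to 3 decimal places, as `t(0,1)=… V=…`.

span = t_max - t_min = 2.96 - 0.7 = 2.260
L(0,1) = 30, L_eff = 30/255 = 0.117647
t(0,1) = 2.96 - 2.260·0.117647 = 2.694
Σt over all 9·3 pixels = 590371/12750 ≈ 46.3036078
V = pitch²·Σt = 1.52²·590371/12750 = 106.980

t(0,1)=2.694 V=106.980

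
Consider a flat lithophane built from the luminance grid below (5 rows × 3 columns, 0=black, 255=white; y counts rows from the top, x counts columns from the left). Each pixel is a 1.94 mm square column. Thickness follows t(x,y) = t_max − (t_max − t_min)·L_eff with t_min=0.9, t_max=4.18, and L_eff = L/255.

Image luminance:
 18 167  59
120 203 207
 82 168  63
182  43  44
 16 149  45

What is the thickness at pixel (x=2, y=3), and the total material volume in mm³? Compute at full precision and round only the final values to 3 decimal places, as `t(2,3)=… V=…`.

t(2,3)=3.614 V=160.167

span = t_max - t_min = 4.18 - 0.9 = 3.280
L(2,3) = 44, L_eff = 44/255 = 0.172549
t(2,3) = 4.18 - 3.280·0.172549 = 3.614
Σt over all 5·3 pixels = 180867/4250 ≈ 42.5569412
V = pitch²·Σt = 1.94²·180867/4250 = 160.167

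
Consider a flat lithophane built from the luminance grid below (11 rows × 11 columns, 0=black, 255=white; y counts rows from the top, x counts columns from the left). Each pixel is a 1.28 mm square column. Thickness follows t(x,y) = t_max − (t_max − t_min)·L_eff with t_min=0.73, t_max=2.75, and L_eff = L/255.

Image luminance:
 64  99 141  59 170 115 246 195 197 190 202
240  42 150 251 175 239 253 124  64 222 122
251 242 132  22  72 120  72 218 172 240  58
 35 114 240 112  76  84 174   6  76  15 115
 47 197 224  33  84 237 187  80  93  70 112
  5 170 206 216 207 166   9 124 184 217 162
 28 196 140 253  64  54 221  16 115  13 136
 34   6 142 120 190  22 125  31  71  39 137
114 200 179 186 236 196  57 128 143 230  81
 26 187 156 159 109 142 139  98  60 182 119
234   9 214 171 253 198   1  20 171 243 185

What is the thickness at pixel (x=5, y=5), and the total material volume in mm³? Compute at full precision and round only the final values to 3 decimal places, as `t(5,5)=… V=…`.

span = t_max - t_min = 2.75 - 0.73 = 2.020
L(5,5) = 166, L_eff = 166/255 = 0.650980
t(5,5) = 2.75 - 2.020·0.650980 = 1.435
Σt over all 11·11 pixels = 347313/1700 ≈ 204.3017647
V = pitch²·Σt = 1.28²·347313/1700 = 334.728

t(5,5)=1.435 V=334.728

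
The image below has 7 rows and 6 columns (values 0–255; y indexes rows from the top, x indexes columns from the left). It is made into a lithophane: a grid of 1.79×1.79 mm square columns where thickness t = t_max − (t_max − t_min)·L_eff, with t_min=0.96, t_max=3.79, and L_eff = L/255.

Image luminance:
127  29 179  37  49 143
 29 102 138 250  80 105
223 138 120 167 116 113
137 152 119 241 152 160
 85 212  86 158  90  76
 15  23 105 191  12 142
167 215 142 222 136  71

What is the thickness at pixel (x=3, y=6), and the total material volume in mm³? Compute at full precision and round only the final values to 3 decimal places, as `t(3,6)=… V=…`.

span = t_max - t_min = 3.79 - 0.96 = 2.830
L(3,6) = 222, L_eff = 222/255 = 0.870588
t(3,6) = 3.79 - 2.830·0.870588 = 1.326
Σt over all 7·6 pixels = 643052/6375 ≈ 100.8709020
V = pitch²·Σt = 1.79²·643052/6375 = 323.200

t(3,6)=1.326 V=323.200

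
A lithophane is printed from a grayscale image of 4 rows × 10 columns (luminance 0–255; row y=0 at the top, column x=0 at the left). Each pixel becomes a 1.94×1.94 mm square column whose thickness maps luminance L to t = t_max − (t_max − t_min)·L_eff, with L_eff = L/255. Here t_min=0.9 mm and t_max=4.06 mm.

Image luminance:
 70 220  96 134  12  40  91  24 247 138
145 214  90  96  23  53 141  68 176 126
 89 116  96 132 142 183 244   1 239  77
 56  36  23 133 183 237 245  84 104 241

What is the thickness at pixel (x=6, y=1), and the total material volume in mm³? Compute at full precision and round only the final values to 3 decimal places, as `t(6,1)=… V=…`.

t(6,1)=2.313 V=384.309

span = t_max - t_min = 4.06 - 0.9 = 3.160
L(6,1) = 141, L_eff = 141/255 = 0.552941
t(6,1) = 4.06 - 3.160·0.552941 = 2.313
Σt over all 4·10 pixels = 130193/1275 ≈ 102.1121569
V = pitch²·Σt = 1.94²·130193/1275 = 384.309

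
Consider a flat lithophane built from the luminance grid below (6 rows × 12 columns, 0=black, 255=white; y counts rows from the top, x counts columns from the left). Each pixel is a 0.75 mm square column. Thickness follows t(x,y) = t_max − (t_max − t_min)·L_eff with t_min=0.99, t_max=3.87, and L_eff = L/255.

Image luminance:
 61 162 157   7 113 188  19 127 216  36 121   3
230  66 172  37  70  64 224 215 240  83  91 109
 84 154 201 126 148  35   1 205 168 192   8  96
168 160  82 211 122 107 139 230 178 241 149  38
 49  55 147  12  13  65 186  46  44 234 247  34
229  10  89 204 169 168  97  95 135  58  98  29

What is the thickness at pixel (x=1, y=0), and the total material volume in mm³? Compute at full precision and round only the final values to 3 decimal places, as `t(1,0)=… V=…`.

t(1,0)=2.040 V=102.309

span = t_max - t_min = 3.87 - 0.99 = 2.880
L(1,0) = 162, L_eff = 162/255 = 0.635294
t(1,0) = 3.87 - 2.880·0.635294 = 2.040
Σt over all 6·12 pixels = 386502/2125 ≈ 181.8832941
V = pitch²·Σt = 0.75²·386502/2125 = 102.309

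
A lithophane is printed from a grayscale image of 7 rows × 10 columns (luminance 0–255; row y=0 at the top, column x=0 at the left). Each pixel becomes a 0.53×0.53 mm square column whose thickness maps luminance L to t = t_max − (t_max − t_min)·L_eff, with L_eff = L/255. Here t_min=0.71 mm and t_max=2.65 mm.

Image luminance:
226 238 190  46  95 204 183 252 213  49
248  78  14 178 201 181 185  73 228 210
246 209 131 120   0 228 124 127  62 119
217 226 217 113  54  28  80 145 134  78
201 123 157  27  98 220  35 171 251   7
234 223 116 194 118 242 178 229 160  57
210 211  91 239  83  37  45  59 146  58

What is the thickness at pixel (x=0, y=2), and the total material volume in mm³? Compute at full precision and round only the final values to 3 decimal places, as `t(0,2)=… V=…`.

t(0,2)=0.778 V=30.373

span = t_max - t_min = 2.65 - 0.71 = 1.940
L(0,2) = 246, L_eff = 246/255 = 0.964706
t(0,2) = 2.65 - 1.940·0.964706 = 0.778
Σt over all 7·10 pixels = 91909/850 ≈ 108.1282353
V = pitch²·Σt = 0.53²·91909/850 = 30.373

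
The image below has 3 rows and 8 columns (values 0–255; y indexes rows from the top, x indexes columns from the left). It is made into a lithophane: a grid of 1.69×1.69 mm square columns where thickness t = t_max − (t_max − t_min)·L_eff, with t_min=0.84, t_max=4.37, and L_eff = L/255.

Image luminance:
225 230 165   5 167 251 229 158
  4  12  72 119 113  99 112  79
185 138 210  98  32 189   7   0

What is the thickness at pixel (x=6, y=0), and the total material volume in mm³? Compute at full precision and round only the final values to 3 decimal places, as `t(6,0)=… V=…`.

span = t_max - t_min = 4.37 - 0.84 = 3.530
L(6,0) = 229, L_eff = 229/255 = 0.898039
t(6,0) = 4.37 - 3.530·0.898039 = 1.200
Σt over all 3·8 pixels = 1651093/25500 ≈ 64.7487451
V = pitch²·Σt = 1.69²·1651093/25500 = 184.929

t(6,0)=1.200 V=184.929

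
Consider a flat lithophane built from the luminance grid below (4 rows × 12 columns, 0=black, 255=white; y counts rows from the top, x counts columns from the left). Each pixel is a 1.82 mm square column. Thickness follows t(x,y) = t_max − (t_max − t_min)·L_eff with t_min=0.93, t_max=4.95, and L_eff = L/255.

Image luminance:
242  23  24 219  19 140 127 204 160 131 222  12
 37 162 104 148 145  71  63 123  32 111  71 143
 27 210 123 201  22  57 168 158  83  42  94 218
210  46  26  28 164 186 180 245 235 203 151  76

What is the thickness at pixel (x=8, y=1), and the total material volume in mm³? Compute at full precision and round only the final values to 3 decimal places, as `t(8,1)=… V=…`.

span = t_max - t_min = 4.95 - 0.93 = 4.020
L(8,1) = 32, L_eff = 32/255 = 0.125490
t(8,1) = 4.95 - 4.020·0.125490 = 4.446
Σt over all 4·12 pixels = 307719/2125 ≈ 144.8089412
V = pitch²·Σt = 1.82²·307719/2125 = 479.665

t(8,1)=4.446 V=479.665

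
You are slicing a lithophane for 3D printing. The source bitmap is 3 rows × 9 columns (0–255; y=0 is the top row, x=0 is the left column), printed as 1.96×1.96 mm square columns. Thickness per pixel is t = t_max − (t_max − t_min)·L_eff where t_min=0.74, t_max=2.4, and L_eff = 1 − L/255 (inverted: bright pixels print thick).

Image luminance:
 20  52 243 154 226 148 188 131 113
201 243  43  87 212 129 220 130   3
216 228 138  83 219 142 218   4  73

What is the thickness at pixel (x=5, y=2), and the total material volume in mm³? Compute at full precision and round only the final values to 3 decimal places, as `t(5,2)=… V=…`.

span = t_max - t_min = 2.4 - 0.74 = 1.660
L(5,2) = 142, L_eff = 1 - 142/255 = 0.443137 (inverted)
t(5,2) = 2.4 - 1.660·0.443137 = 1.664
Σt over all 3·9 pixels = 191819/4250 ≈ 45.1338824
V = pitch²·Σt = 1.96²·191819/4250 = 173.386

t(5,2)=1.664 V=173.386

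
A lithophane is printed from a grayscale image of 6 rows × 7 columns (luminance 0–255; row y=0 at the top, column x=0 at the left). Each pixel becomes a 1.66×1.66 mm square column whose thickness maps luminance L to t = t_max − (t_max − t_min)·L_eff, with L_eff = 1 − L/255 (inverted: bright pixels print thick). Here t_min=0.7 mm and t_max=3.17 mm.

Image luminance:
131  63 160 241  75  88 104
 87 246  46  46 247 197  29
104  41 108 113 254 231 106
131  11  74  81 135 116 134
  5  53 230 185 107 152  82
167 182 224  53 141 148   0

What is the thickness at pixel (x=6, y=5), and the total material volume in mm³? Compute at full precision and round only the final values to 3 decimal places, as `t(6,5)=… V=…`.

span = t_max - t_min = 3.17 - 0.7 = 2.470
L(6,5) = 0, L_eff = 1 - 0/255 = 1.000000 (inverted)
t(6,5) = 3.17 - 2.470·1.000000 = 0.700
Σt over all 6·7 pixels = 504079/6375 ≈ 79.0712157
V = pitch²·Σt = 1.66²·504079/6375 = 217.889

t(6,5)=0.700 V=217.889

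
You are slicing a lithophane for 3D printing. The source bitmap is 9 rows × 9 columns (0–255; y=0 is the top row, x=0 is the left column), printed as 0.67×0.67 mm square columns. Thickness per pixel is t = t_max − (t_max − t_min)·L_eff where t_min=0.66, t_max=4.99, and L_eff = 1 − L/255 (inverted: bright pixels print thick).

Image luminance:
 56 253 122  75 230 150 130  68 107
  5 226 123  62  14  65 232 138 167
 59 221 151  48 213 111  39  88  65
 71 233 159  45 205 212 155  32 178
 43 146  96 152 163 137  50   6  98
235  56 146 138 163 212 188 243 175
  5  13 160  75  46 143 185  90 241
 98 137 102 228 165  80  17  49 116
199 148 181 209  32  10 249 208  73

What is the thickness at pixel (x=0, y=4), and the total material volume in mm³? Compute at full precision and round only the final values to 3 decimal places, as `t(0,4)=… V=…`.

span = t_max - t_min = 4.99 - 0.66 = 4.330
L(0,4) = 43, L_eff = 1 - 43/255 = 0.831373 (inverted)
t(0,4) = 4.99 - 4.330·0.831373 = 1.390
Σt over all 9·9 pixels = 1446473/6375 ≈ 226.8977255
V = pitch²·Σt = 0.67²·1446473/6375 = 101.854

t(0,4)=1.390 V=101.854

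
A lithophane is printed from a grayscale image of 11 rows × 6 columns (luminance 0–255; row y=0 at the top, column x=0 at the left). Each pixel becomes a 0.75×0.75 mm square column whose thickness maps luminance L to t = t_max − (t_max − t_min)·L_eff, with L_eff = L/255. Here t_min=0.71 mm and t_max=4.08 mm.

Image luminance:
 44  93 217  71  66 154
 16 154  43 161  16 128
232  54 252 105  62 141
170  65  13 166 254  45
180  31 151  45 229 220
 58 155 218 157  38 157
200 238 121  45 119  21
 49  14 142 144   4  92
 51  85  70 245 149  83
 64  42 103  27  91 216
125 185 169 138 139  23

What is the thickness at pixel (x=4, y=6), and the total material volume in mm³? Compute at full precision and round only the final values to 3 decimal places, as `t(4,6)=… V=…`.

span = t_max - t_min = 4.08 - 0.71 = 3.370
L(4,6) = 119, L_eff = 119/255 = 0.466667
t(4,6) = 4.08 - 3.370·0.466667 = 2.507
Σt over all 11·6 pixels = 864121/5100 ≈ 169.4354902
V = pitch²·Σt = 0.75²·864121/5100 = 95.307

t(4,6)=2.507 V=95.307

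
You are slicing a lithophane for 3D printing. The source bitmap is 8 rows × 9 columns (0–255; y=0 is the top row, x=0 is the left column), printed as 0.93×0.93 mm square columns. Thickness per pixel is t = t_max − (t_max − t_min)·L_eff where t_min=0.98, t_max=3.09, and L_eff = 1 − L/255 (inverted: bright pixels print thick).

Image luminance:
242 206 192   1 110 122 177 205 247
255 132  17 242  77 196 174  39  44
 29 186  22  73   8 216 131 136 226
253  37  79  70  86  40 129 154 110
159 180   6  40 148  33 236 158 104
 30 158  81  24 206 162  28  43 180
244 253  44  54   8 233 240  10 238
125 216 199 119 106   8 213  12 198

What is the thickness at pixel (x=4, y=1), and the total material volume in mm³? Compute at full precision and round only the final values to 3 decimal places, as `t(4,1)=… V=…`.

span = t_max - t_min = 3.09 - 0.98 = 2.110
L(4,1) = 77, L_eff = 1 - 77/255 = 0.698039 (inverted)
t(4,1) = 3.09 - 2.110·0.698039 = 1.617
Σt over all 8·9 pixels = 1243943/8500 ≈ 146.3462353
V = pitch²·Σt = 0.93²·1243943/8500 = 126.575

t(4,1)=1.617 V=126.575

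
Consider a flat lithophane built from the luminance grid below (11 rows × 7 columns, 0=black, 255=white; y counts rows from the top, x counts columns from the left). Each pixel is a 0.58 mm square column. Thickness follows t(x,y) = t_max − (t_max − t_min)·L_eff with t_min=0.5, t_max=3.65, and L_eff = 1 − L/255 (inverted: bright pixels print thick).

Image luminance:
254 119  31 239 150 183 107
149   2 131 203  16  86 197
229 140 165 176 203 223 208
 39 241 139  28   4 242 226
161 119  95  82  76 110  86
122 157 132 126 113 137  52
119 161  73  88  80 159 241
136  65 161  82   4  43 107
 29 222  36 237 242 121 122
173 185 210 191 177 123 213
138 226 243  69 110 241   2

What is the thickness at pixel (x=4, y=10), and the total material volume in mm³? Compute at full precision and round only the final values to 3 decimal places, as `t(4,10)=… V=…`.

span = t_max - t_min = 3.65 - 0.5 = 3.150
L(4,10) = 110, L_eff = 1 - 110/255 = 0.568627 (inverted)
t(4,10) = 3.65 - 3.150·0.568627 = 1.859
Σt over all 11·7 pixels = 286517/1700 ≈ 168.5394118
V = pitch²·Σt = 0.58²·286517/1700 = 56.697

t(4,10)=1.859 V=56.697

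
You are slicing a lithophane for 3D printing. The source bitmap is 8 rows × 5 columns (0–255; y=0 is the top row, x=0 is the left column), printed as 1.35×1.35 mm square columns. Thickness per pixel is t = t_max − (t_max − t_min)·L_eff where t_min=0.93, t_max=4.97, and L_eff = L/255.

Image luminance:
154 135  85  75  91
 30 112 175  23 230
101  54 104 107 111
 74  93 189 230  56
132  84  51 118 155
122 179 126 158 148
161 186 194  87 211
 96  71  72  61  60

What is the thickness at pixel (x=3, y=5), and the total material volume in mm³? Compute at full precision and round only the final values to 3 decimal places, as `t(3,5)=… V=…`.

t(3,5)=2.467 V=226.576

span = t_max - t_min = 4.97 - 0.93 = 4.040
L(3,5) = 158, L_eff = 158/255 = 0.619608
t(3,5) = 4.97 - 4.040·0.619608 = 2.467
Σt over all 8·5 pixels = 264183/2125 ≈ 124.3214118
V = pitch²·Σt = 1.35²·264183/2125 = 226.576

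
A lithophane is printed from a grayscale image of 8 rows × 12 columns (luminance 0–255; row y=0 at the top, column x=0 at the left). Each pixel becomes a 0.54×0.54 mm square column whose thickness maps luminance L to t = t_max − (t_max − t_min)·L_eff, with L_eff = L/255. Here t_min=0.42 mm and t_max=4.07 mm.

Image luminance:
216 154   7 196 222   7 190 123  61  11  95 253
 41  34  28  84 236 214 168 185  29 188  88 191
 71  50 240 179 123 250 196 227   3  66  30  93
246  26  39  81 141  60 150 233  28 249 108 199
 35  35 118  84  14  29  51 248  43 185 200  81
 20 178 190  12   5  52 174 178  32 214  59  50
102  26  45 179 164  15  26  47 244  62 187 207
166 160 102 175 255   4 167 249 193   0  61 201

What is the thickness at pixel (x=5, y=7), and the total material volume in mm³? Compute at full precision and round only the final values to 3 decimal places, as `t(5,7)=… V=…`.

span = t_max - t_min = 4.07 - 0.42 = 3.650
L(5,7) = 4, L_eff = 4/255 = 0.015686
t(5,7) = 4.07 - 3.650·0.015686 = 4.013
Σt over all 8·12 pixels = 386021/1700 ≈ 227.0711765
V = pitch²·Σt = 0.54²·386021/1700 = 66.214

t(5,7)=4.013 V=66.214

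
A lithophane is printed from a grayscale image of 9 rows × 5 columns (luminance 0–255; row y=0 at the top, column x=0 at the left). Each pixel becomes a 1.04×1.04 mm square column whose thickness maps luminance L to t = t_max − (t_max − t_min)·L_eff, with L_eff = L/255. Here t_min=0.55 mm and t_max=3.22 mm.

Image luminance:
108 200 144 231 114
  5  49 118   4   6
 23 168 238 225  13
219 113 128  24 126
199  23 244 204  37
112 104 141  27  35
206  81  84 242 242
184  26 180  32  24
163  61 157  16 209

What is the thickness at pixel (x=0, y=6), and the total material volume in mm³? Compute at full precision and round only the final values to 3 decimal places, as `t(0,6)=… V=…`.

t(0,6)=1.063 V=96.826

span = t_max - t_min = 3.22 - 0.55 = 2.670
L(0,6) = 206, L_eff = 206/255 = 0.807843
t(0,6) = 3.22 - 2.670·0.807843 = 1.063
Σt over all 9·5 pixels = 760929/8500 ≈ 89.5210588
V = pitch²·Σt = 1.04²·760929/8500 = 96.826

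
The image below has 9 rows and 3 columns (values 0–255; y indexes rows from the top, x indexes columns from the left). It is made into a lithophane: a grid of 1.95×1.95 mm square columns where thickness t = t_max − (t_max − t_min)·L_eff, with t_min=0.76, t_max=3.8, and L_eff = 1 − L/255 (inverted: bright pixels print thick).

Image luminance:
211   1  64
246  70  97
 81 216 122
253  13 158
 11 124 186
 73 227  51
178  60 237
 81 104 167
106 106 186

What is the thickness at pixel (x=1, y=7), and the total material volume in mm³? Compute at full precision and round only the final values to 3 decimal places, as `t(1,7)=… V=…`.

t(1,7)=2.000 V=233.470

span = t_max - t_min = 3.8 - 0.76 = 3.040
L(1,7) = 104, L_eff = 1 - 104/255 = 0.592157 (inverted)
t(1,7) = 3.8 - 3.040·0.592157 = 2.000
Σt over all 9·3 pixels = 130473/2125 ≈ 61.3990588
V = pitch²·Σt = 1.95²·130473/2125 = 233.470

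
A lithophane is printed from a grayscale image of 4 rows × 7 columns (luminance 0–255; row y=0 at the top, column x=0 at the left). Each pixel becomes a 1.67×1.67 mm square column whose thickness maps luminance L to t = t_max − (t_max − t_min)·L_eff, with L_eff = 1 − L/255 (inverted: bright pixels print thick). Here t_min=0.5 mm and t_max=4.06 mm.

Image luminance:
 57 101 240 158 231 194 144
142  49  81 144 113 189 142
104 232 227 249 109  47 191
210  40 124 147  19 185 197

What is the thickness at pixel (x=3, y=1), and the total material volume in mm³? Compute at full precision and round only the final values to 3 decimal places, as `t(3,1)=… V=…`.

t(3,1)=2.510 V=197.355

span = t_max - t_min = 4.06 - 0.5 = 3.560
L(3,1) = 144, L_eff = 1 - 144/255 = 0.435294 (inverted)
t(3,1) = 4.06 - 3.560·0.435294 = 2.510
Σt over all 4·7 pixels = 451124/6375 ≈ 70.7645490
V = pitch²·Σt = 1.67²·451124/6375 = 197.355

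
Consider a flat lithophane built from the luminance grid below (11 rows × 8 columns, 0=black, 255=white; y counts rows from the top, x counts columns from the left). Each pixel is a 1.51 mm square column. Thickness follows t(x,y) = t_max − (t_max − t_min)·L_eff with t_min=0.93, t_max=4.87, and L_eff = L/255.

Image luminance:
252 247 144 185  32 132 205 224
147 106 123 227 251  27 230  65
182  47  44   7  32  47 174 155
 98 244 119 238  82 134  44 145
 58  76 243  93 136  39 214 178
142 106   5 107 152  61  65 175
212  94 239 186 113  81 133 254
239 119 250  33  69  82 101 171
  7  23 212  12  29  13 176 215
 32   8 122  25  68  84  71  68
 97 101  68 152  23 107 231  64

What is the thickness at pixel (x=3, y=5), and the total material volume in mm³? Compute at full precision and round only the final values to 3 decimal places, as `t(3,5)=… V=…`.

span = t_max - t_min = 4.87 - 0.93 = 3.940
L(3,5) = 107, L_eff = 107/255 = 0.419608
t(3,5) = 4.87 - 3.940·0.419608 = 3.217
Σt over all 11·8 pixels = 1123803/4250 ≈ 264.4242353
V = pitch²·Σt = 1.51²·1123803/4250 = 602.914

t(3,5)=3.217 V=602.914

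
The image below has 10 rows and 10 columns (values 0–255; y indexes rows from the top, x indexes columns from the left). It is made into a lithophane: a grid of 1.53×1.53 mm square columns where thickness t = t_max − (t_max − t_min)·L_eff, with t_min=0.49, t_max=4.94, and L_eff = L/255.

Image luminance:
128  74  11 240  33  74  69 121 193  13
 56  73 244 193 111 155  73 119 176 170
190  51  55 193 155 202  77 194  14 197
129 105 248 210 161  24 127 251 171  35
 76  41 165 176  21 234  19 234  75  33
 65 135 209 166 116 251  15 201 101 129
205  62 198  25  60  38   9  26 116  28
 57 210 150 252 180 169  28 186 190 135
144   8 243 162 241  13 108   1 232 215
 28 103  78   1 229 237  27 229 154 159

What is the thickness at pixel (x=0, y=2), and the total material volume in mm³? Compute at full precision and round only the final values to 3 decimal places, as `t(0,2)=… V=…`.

span = t_max - t_min = 4.94 - 0.49 = 4.450
L(0,2) = 190, L_eff = 190/255 = 0.745098
t(0,2) = 4.94 - 4.450·0.745098 = 1.624
Σt over all 10·10 pixels = 468581/1700 ≈ 275.6358824
V = pitch²·Σt = 1.53²·468581/1700 = 645.236

t(0,2)=1.624 V=645.236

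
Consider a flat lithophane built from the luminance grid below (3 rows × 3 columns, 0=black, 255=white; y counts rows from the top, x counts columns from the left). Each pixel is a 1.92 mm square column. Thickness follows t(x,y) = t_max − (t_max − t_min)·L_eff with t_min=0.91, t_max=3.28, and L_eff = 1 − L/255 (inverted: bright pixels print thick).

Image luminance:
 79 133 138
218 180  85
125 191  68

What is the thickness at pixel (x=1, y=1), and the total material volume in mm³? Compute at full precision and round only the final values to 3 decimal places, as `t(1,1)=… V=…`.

span = t_max - t_min = 3.28 - 0.91 = 2.370
L(1,1) = 180, L_eff = 1 - 180/255 = 0.294118 (inverted)
t(1,1) = 3.28 - 2.370·0.294118 = 2.583
Σt over all 3·3 pixels = 82879/4250 ≈ 19.5009412
V = pitch²·Σt = 1.92²·82879/4250 = 71.888

t(1,1)=2.583 V=71.888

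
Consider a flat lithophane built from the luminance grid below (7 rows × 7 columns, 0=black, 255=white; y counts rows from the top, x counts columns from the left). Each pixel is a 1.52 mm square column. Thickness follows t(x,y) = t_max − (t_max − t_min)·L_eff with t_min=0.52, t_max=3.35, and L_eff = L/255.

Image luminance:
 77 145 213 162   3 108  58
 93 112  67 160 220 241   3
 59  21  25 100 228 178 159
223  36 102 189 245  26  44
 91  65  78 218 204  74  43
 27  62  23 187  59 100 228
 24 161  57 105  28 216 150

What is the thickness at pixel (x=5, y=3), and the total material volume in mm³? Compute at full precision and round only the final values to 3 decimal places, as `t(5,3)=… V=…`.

span = t_max - t_min = 3.35 - 0.52 = 2.830
L(5,3) = 26, L_eff = 26/255 = 0.101961
t(5,3) = 3.35 - 2.830·0.101961 = 3.061
Σt over all 7·7 pixels = 1315087/12750 ≈ 103.1440784
V = pitch²·Σt = 1.52²·1315087/12750 = 238.304

t(5,3)=3.061 V=238.304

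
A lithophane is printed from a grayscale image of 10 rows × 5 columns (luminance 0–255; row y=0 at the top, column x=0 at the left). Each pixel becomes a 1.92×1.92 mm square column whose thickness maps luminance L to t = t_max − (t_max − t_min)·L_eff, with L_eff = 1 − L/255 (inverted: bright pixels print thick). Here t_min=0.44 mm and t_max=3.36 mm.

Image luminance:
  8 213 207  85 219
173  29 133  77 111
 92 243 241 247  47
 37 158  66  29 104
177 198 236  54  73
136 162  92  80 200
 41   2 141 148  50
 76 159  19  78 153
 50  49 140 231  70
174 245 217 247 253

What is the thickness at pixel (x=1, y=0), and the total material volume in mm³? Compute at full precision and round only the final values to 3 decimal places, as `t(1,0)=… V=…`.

span = t_max - t_min = 3.36 - 0.44 = 2.920
L(1,0) = 213, L_eff = 1 - 213/255 = 0.164706 (inverted)
t(1,0) = 3.36 - 2.920·0.164706 = 2.879
Σt over all 10·5 pixels = 122512/1275 ≈ 96.0878431
V = pitch²·Σt = 1.92²·122512/1275 = 354.218

t(1,0)=2.879 V=354.218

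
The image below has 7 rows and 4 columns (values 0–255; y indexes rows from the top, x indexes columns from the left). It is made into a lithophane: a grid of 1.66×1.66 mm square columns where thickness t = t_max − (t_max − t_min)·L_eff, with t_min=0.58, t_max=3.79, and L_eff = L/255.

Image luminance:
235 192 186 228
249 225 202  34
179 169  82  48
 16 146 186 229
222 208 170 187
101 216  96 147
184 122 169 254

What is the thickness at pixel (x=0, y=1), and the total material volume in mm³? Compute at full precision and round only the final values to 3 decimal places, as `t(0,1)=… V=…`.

t(0,1)=0.656 V=130.014

span = t_max - t_min = 3.79 - 0.58 = 3.210
L(0,1) = 249, L_eff = 249/255 = 0.976471
t(0,1) = 3.79 - 3.210·0.976471 = 0.656
Σt over all 7·4 pixels = 200523/4250 ≈ 47.1818824
V = pitch²·Σt = 1.66²·200523/4250 = 130.014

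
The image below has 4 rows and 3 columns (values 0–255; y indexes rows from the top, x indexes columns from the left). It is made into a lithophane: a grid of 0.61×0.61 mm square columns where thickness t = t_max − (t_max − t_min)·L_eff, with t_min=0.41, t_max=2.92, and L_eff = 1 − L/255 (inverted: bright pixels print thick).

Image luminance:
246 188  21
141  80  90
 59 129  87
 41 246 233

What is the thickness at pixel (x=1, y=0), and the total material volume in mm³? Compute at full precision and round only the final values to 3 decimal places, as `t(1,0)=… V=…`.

span = t_max - t_min = 2.92 - 0.41 = 2.510
L(1,0) = 188, L_eff = 1 - 188/255 = 0.262745 (inverted)
t(1,0) = 2.92 - 2.510·0.262745 = 2.261
Σt over all 4·3 pixels = 517271/25500 ≈ 20.2851373
V = pitch²·Σt = 0.61²·517271/25500 = 7.548

t(1,0)=2.261 V=7.548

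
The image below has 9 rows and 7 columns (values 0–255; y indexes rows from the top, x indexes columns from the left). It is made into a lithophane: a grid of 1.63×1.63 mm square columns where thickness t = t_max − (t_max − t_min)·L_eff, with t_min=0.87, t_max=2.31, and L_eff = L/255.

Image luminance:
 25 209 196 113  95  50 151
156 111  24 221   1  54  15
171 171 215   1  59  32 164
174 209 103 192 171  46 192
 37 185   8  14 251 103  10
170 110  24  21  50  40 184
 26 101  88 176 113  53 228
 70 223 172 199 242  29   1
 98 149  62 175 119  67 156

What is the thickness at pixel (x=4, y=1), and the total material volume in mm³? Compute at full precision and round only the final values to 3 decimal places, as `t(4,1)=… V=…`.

t(4,1)=2.304 V=280.508

span = t_max - t_min = 2.31 - 0.87 = 1.440
L(4,1) = 1, L_eff = 1/255 = 0.003922
t(4,1) = 2.31 - 1.440·0.003922 = 2.304
Σt over all 9·7 pixels = 179481/1700 ≈ 105.5770588
V = pitch²·Σt = 1.63²·179481/1700 = 280.508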